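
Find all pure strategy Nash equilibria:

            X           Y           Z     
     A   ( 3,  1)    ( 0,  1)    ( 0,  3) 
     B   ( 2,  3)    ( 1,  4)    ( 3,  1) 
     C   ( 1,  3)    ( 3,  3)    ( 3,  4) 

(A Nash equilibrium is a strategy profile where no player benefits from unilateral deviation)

Nash equilibrium: (C, Z)

Work:
Best responses:
  P1 vs X: payoffs [3, 2, 1] → best response A (payoff 3)
  P1 vs Y: payoffs [0, 1, 3] → best response C (payoff 3)
  P1 vs Z: payoffs [0, 3, 3] → best response B/C (payoff 3)
  P2 vs A: payoffs [1, 1, 3] → best response Z (payoff 3)
  P2 vs B: payoffs [3, 4, 1] → best response Y (payoff 4)
  P2 vs C: payoffs [3, 3, 4] → best response Z (payoff 4)
Mutual best responses: (C,Z) → Nash equilibria.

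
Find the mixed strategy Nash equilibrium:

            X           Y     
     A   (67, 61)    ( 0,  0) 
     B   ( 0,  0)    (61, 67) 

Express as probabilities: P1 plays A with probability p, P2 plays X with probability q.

p = 0.5234, q = 0.4766

Work:
Find probabilities that make opponent indifferent:
P2 chooses q to make P1 indifferent between A and B
P1 chooses p to make P2 indifferent between X and Y
Mixed NE: P1 plays (A: 0.5234, B: 0.4766), P2 plays (X: 0.4766, Y: 0.5234)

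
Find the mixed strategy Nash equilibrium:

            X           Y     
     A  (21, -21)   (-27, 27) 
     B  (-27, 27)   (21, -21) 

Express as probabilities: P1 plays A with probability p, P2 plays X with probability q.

p = 0.5, q = 0.5

Work:
Find probabilities that make opponent indifferent:
P2 chooses q to make P1 indifferent between A and B
P1 chooses p to make P2 indifferent between X and Y
Mixed NE: P1 plays (A: 0.5, B: 0.5), P2 plays (X: 0.5, Y: 0.5)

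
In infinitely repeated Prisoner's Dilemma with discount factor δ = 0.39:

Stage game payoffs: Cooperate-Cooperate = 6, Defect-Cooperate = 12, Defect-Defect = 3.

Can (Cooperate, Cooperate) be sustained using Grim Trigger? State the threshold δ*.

δ* = 0.6667; since δ = 0.39 < 0.6667, cooperation cannot be sustained

Work:
For Grim Trigger:
Cooperate forever: 6/(1-δ)
Defect then punished: 12 + 3·δ/(1-δ)
Need: 6/(1-δ) ≥ 12 + 3·δ/(1-δ)
Solving: δ ≥ (T-R)/(T-P) = (12-6)/(12-3) = 0.6667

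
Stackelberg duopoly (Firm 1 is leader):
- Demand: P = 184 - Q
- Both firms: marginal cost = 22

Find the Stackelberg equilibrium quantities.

q₁* (leader) = 81.0, q₂* (follower) = 40.5

Work:
Follower's reaction: q₂ = (a - c - q₁)/2
Leader substitutes: π₁ = q₁·(a - q₁ - (a-c-q₁)/2 - c)
FOC: q₁* = (184 - 22)/2 = 81.00
Then: q₂* = (184 - 22 - 81.0)/2 = 40.50
Leader has first-mover advantage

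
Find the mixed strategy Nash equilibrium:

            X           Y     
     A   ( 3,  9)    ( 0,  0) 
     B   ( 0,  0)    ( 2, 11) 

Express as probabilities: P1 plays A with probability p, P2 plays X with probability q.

p = 0.55, q = 0.4

Work:
Find probabilities that make opponent indifferent:
P2 chooses q to make P1 indifferent between A and B
P1 chooses p to make P2 indifferent between X and Y
Mixed NE: P1 plays (A: 0.55, B: 0.45), P2 plays (X: 0.4, Y: 0.6)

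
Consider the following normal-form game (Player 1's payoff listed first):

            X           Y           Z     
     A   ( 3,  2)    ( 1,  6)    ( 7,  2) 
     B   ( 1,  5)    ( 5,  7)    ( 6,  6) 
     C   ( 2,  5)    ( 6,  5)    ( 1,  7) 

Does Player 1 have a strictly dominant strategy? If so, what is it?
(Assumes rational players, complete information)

No strictly dominant strategy exists for Player 1

Work:
A strategy strictly dominates another if it gives a strictly higher payoff against every opponent action. Compare each pair of P1's strategies column-by-column:
  A vs B: [3 vs 1, 1 vs 5, 7 vs 6] → A does not strictly dominate B (column Y: 1 ≤ 5)
  A vs C: [3 vs 2, 1 vs 6, 7 vs 1] → A does not strictly dominate C (column Y: 1 ≤ 6)
  B vs A: [1 vs 3, 5 vs 1, 6 vs 7] → B does not strictly dominate A (column X: 1 ≤ 3)
  B vs C: [1 vs 2, 5 vs 6, 6 vs 1] → B does not strictly dominate C (column X: 1 ≤ 2)
  C vs A: [2 vs 3, 6 vs 1, 1 vs 7] → C does not strictly dominate A (column X: 2 ≤ 3)
  C vs B: [2 vs 1, 6 vs 5, 1 vs 6] → C does not strictly dominate B (column Z: 1 ≤ 6)
No single strategy strictly dominates all others → no strictly dominant strategy.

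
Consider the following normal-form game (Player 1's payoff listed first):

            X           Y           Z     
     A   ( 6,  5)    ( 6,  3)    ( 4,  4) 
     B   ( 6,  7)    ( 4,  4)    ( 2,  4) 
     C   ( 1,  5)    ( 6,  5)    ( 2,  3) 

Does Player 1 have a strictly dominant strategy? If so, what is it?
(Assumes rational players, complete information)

No strictly dominant strategy exists for Player 1

Work:
A strategy strictly dominates another if it gives a strictly higher payoff against every opponent action. Compare each pair of P1's strategies column-by-column:
  A vs B: [6 vs 6, 6 vs 4, 4 vs 2] → A does not strictly dominate B (column X: 6 ≤ 6)
  A vs C: [6 vs 1, 6 vs 6, 4 vs 2] → A does not strictly dominate C (column Y: 6 ≤ 6)
  B vs A: [6 vs 6, 4 vs 6, 2 vs 4] → B does not strictly dominate A (column X: 6 ≤ 6)
  B vs C: [6 vs 1, 4 vs 6, 2 vs 2] → B does not strictly dominate C (column Y: 4 ≤ 6)
  C vs A: [1 vs 6, 6 vs 6, 2 vs 4] → C does not strictly dominate A (column X: 1 ≤ 6)
  C vs B: [1 vs 6, 6 vs 4, 2 vs 2] → C does not strictly dominate B (column X: 1 ≤ 6)
No single strategy strictly dominates all others → no strictly dominant strategy.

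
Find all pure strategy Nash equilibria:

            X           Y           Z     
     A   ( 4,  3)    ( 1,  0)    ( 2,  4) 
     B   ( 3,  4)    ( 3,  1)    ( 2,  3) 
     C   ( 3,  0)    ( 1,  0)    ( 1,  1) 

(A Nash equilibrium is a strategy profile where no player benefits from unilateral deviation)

Nash equilibrium: (A, Z)

Work:
Best responses:
  P1 vs X: payoffs [4, 3, 3] → best response A (payoff 4)
  P1 vs Y: payoffs [1, 3, 1] → best response B (payoff 3)
  P1 vs Z: payoffs [2, 2, 1] → best response A/B (payoff 2)
  P2 vs A: payoffs [3, 0, 4] → best response Z (payoff 4)
  P2 vs B: payoffs [4, 1, 3] → best response X (payoff 4)
  P2 vs C: payoffs [0, 0, 1] → best response Z (payoff 1)
Mutual best responses: (A,Z) → Nash equilibria.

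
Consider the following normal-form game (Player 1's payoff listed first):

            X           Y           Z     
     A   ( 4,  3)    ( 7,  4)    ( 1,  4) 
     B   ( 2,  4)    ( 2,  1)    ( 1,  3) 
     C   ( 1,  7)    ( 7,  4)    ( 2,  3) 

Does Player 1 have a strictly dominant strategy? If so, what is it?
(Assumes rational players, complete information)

No strictly dominant strategy exists for Player 1

Work:
A strategy strictly dominates another if it gives a strictly higher payoff against every opponent action. Compare each pair of P1's strategies column-by-column:
  A vs B: [4 vs 2, 7 vs 2, 1 vs 1] → A does not strictly dominate B (column Z: 1 ≤ 1)
  A vs C: [4 vs 1, 7 vs 7, 1 vs 2] → A does not strictly dominate C (column Y: 7 ≤ 7)
  B vs A: [2 vs 4, 2 vs 7, 1 vs 1] → B does not strictly dominate A (column X: 2 ≤ 4)
  B vs C: [2 vs 1, 2 vs 7, 1 vs 2] → B does not strictly dominate C (column Y: 2 ≤ 7)
  C vs A: [1 vs 4, 7 vs 7, 2 vs 1] → C does not strictly dominate A (column X: 1 ≤ 4)
  C vs B: [1 vs 2, 7 vs 2, 2 vs 1] → C does not strictly dominate B (column X: 1 ≤ 2)
No single strategy strictly dominates all others → no strictly dominant strategy.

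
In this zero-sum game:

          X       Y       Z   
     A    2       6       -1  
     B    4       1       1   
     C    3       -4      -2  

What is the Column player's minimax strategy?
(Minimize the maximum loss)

Column should play Z, value = 1

Work:
Column player minimizes Row's maximum payoff:
Column X: max payoff to Row = 4
Column Y: max payoff to Row = 6
Column Z: max payoff to Row = 1
Minimum is 1, achieved by column Z.
Minimax strategy: Z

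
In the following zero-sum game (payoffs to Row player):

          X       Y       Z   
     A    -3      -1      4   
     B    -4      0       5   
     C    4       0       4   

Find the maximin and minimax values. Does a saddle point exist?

Maximin = 0, Minimax = 0, Saddle: True

Work:
Row minimums: [-3, -4, 0] → maximin = 0
Column maximums: [4, 0, 5] → minimax = 0
Saddle point exists! Game value = 0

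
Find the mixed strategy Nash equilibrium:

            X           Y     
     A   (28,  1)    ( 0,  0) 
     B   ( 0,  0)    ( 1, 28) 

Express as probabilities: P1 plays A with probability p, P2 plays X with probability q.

p = 0.9655, q = 0.0345

Work:
Find probabilities that make opponent indifferent:
P2 chooses q to make P1 indifferent between A and B
P1 chooses p to make P2 indifferent between X and Y
Mixed NE: P1 plays (A: 0.9655, B: 0.0345), P2 plays (X: 0.0345, Y: 0.9655)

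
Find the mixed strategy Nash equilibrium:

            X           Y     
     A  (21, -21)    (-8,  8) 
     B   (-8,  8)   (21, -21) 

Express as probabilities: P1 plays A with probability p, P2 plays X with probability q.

p = 0.5, q = 0.5

Work:
Find probabilities that make opponent indifferent:
P2 chooses q to make P1 indifferent between A and B
P1 chooses p to make P2 indifferent between X and Y
Mixed NE: P1 plays (A: 0.5, B: 0.5), P2 plays (X: 0.5, Y: 0.5)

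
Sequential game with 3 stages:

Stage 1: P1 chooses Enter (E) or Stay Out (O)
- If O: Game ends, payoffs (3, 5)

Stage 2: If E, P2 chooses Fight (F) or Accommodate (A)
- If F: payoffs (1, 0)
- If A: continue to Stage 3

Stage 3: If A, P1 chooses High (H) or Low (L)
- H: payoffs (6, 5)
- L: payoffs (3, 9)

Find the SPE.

SPE: (E, A, H); Outcome (6, 5)

Work:
Stage 3: P1 chooses H (6 vs 3)
Stage 2: P2: F->0, A->5 (anticipating H). Choose A
Stage 1: P1: O->3, E->6 (anticipating A, H). Choose E
SPE path: E -> A -> H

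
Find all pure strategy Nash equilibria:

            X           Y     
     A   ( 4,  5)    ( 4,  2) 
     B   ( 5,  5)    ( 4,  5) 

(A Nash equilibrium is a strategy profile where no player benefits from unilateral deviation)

Nash equilibrium: (B, X), (B, Y)

Work:
Best responses:
  P1 vs X: payoffs [4, 5] → best response B (payoff 5)
  P1 vs Y: payoffs [4, 4] → best response A/B (payoff 4)
  P2 vs A: payoffs [5, 2] → best response X (payoff 5)
  P2 vs B: payoffs [5, 5] → best response X/Y (payoff 5)
Mutual best responses: (B,X), (B,Y) → Nash equilibria.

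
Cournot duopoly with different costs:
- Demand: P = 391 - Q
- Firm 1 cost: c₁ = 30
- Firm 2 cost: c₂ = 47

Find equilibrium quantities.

q₁* = 126.0, q₂* = 109.0

Work:
Reaction: q₁ = (391 - 30 - q₂)/2
Reaction: q₂ = (391 - 47 - q₁)/2
Solve simultaneously:
q₁* = (391 - 2×30 + 47)/3 = 126.0
q₂* = (391 - 2×47 + 30)/3 = 109.0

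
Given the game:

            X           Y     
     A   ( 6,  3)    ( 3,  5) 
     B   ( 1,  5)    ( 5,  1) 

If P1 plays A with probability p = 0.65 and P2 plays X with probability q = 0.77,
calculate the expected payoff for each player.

E[P1] = 4.1235, E[P2] = 3.677

Work:
E[P1] = p·q·π₁(A,X) + p·(1-q)·π₁(A,Y) + (1-p)·q·π₁(B,X) + (1-p)·(1-q)·π₁(B,Y)
= 0.65·0.77·6 + 0.65·0.23·3 + 0.35·0.77·1 + 0.35·0.23·5
= 4.1235

E[P2] = 3.677 (similar calculation)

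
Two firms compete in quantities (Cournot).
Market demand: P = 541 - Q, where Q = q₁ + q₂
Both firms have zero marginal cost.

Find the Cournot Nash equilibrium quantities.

q₁* = q₂* = 180.33; P* = 180.33

Work:
Profit: π_i = P·q_i = (a - q_i - q_j)·q_i
FOC: ∂π_i/∂q_i = a - 2q_i - q_j = 0
Reaction function: q_i = (541 - q_j)/2
Symmetry: q* = 541/3 = 180.33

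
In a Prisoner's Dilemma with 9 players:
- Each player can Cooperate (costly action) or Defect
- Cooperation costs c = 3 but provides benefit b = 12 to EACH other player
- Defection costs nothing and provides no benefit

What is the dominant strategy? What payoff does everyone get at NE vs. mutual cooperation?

Dominant: Defect; NE payoff = 0; Coop payoff = 93

Work:
Defect dominates (saves cost c = 3, benefit to others is external)
NE: All defect → everyone gets 0
If all cooperate: each receives (8)×12 - 3 = 93
Social dilemma: 93 > 0 but NE gives 0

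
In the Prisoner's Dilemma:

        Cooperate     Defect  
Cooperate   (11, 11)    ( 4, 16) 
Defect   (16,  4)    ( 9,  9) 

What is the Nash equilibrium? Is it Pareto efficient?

(Defect, Defect) is NE; not Pareto efficient

Work:
Defect dominates Cooperate for both players:
If P2 cooperates: Defect (16) > Cooperate (11)
If P2 defects: Defect (9) > Cooperate (4)
NE: (Defect, Defect) with payoff (9, 9)
But (Cooperate, Cooperate) = (11, 11) Pareto dominates (9, 9)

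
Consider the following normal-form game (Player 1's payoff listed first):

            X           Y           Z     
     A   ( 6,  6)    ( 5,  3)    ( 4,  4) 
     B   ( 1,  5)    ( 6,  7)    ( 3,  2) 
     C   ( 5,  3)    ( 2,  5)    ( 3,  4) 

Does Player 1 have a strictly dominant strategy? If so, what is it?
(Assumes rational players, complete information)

No strictly dominant strategy exists for Player 1

Work:
A strategy strictly dominates another if it gives a strictly higher payoff against every opponent action. Compare each pair of P1's strategies column-by-column:
  A vs B: [6 vs 1, 5 vs 6, 4 vs 3] → A does not strictly dominate B (column Y: 5 ≤ 6)
  A vs C: [6 vs 5, 5 vs 2, 4 vs 3] → A strictly dominates C
  B vs A: [1 vs 6, 6 vs 5, 3 vs 4] → B does not strictly dominate A (column X: 1 ≤ 6)
  B vs C: [1 vs 5, 6 vs 2, 3 vs 3] → B does not strictly dominate C (column X: 1 ≤ 5)
  C vs A: [5 vs 6, 2 vs 5, 3 vs 4] → C does not strictly dominate A (column X: 5 ≤ 6)
  C vs B: [5 vs 1, 2 vs 6, 3 vs 3] → C does not strictly dominate B (column Y: 2 ≤ 6)
No single strategy strictly dominates all others → no strictly dominant strategy.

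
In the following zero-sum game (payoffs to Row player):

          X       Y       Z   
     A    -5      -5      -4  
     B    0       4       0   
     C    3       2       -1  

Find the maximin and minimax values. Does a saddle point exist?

Maximin = 0, Minimax = 0, Saddle: True

Work:
Row minimums: [-5, 0, -1] → maximin = 0
Column maximums: [3, 4, 0] → minimax = 0
Saddle point exists! Game value = 0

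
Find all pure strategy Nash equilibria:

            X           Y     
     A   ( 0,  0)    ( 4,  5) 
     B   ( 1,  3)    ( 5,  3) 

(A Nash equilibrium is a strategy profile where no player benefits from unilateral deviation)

Nash equilibrium: (B, X), (B, Y)

Work:
Best responses:
  P1 vs X: payoffs [0, 1] → best response B (payoff 1)
  P1 vs Y: payoffs [4, 5] → best response B (payoff 5)
  P2 vs A: payoffs [0, 5] → best response Y (payoff 5)
  P2 vs B: payoffs [3, 3] → best response X/Y (payoff 3)
Mutual best responses: (B,X), (B,Y) → Nash equilibria.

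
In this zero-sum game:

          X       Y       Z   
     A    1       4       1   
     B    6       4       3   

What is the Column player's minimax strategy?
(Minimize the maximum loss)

Column should play Z, value = 3

Work:
Column player minimizes Row's maximum payoff:
Column X: max payoff to Row = 6
Column Y: max payoff to Row = 4
Column Z: max payoff to Row = 3
Minimum is 3, achieved by column Z.
Minimax strategy: Z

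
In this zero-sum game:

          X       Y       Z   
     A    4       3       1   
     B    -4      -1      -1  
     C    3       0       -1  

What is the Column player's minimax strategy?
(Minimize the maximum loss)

Column should play Z, value = 1

Work:
Column player minimizes Row's maximum payoff:
Column X: max payoff to Row = 4
Column Y: max payoff to Row = 3
Column Z: max payoff to Row = 1
Minimum is 1, achieved by column Z.
Minimax strategy: Z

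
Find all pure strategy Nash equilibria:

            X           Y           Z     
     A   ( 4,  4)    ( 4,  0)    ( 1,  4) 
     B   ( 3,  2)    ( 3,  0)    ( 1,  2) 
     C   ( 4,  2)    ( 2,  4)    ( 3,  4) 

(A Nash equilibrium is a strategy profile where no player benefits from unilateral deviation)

Nash equilibrium: (A, X), (C, Z)

Work:
Best responses:
  P1 vs X: payoffs [4, 3, 4] → best response A/C (payoff 4)
  P1 vs Y: payoffs [4, 3, 2] → best response A (payoff 4)
  P1 vs Z: payoffs [1, 1, 3] → best response C (payoff 3)
  P2 vs A: payoffs [4, 0, 4] → best response X/Z (payoff 4)
  P2 vs B: payoffs [2, 0, 2] → best response X/Z (payoff 2)
  P2 vs C: payoffs [2, 4, 4] → best response Y/Z (payoff 4)
Mutual best responses: (A,X), (C,Z) → Nash equilibria.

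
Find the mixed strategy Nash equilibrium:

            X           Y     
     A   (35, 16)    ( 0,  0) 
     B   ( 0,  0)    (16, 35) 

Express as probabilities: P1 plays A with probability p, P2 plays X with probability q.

p = 0.6863, q = 0.3137

Work:
Find probabilities that make opponent indifferent:
P2 chooses q to make P1 indifferent between A and B
P1 chooses p to make P2 indifferent between X and Y
Mixed NE: P1 plays (A: 0.6863, B: 0.3137), P2 plays (X: 0.3137, Y: 0.6863)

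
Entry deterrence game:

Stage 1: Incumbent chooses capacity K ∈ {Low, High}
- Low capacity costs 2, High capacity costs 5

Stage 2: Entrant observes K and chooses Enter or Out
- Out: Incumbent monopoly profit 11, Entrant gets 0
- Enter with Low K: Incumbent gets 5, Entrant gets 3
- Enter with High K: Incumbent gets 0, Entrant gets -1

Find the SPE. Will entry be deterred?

SPE: (High, Enter|Low, Out|High); Entry deterred. Incumbent net profit = 6

Work:
After Low K: Entrant enters (3 > 0)
After High K: Entrant stays out (-1 < 0)
Incumbent: Low → 5−2=3, High → 11−5=6
Incumbent chooses High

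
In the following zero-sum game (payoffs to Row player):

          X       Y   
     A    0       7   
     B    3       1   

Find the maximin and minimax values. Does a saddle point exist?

Maximin = 1, Minimax = 3, Saddle: False

Work:
Row minimums: [0, 1] → maximin = 1
Column maximums: [3, 7] → minimax = 3
No saddle point (maximin ≠ minimax). Mixed strategy needed.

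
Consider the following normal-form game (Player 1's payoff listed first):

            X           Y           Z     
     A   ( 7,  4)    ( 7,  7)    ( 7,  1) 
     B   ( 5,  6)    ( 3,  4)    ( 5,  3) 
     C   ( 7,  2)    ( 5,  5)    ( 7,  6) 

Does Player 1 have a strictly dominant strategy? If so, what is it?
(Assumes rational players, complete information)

No strictly dominant strategy exists for Player 1

Work:
A strategy strictly dominates another if it gives a strictly higher payoff against every opponent action. Compare each pair of P1's strategies column-by-column:
  A vs B: [7 vs 5, 7 vs 3, 7 vs 5] → A strictly dominates B
  A vs C: [7 vs 7, 7 vs 5, 7 vs 7] → A does not strictly dominate C (column X: 7 ≤ 7)
  B vs A: [5 vs 7, 3 vs 7, 5 vs 7] → B does not strictly dominate A (column X: 5 ≤ 7)
  B vs C: [5 vs 7, 3 vs 5, 5 vs 7] → B does not strictly dominate C (column X: 5 ≤ 7)
  C vs A: [7 vs 7, 5 vs 7, 7 vs 7] → C does not strictly dominate A (column X: 7 ≤ 7)
  C vs B: [7 vs 5, 5 vs 3, 7 vs 5] → C strictly dominates B
No single strategy strictly dominates all others → no strictly dominant strategy.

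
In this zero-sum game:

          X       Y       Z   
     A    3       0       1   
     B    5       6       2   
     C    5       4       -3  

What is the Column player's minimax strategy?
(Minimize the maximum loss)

Column should play Z, value = 2

Work:
Column player minimizes Row's maximum payoff:
Column X: max payoff to Row = 5
Column Y: max payoff to Row = 6
Column Z: max payoff to Row = 2
Minimum is 2, achieved by column Z.
Minimax strategy: Z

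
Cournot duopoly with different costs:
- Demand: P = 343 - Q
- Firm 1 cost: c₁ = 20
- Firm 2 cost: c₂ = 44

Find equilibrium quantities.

q₁* = 115.67, q₂* = 91.67

Work:
Reaction: q₁ = (343 - 20 - q₂)/2
Reaction: q₂ = (343 - 44 - q₁)/2
Solve simultaneously:
q₁* = (343 - 2×20 + 44)/3 = 115.67
q₂* = (343 - 2×44 + 20)/3 = 91.67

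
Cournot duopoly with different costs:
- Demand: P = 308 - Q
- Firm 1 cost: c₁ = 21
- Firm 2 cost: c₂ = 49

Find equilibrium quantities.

q₁* = 105.0, q₂* = 77.0

Work:
Reaction: q₁ = (308 - 21 - q₂)/2
Reaction: q₂ = (308 - 49 - q₁)/2
Solve simultaneously:
q₁* = (308 - 2×21 + 49)/3 = 105.0
q₂* = (308 - 2×49 + 21)/3 = 77.0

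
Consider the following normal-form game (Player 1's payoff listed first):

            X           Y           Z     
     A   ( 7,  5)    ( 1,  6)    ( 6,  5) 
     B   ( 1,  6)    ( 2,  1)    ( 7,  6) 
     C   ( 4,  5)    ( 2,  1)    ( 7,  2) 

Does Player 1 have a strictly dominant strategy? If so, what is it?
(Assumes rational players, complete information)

No strictly dominant strategy exists for Player 1

Work:
A strategy strictly dominates another if it gives a strictly higher payoff against every opponent action. Compare each pair of P1's strategies column-by-column:
  A vs B: [7 vs 1, 1 vs 2, 6 vs 7] → A does not strictly dominate B (column Y: 1 ≤ 2)
  A vs C: [7 vs 4, 1 vs 2, 6 vs 7] → A does not strictly dominate C (column Y: 1 ≤ 2)
  B vs A: [1 vs 7, 2 vs 1, 7 vs 6] → B does not strictly dominate A (column X: 1 ≤ 7)
  B vs C: [1 vs 4, 2 vs 2, 7 vs 7] → B does not strictly dominate C (column X: 1 ≤ 4)
  C vs A: [4 vs 7, 2 vs 1, 7 vs 6] → C does not strictly dominate A (column X: 4 ≤ 7)
  C vs B: [4 vs 1, 2 vs 2, 7 vs 7] → C does not strictly dominate B (column Y: 2 ≤ 2)
No single strategy strictly dominates all others → no strictly dominant strategy.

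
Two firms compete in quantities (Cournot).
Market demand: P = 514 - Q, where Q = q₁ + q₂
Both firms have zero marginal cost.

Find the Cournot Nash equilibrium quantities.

q₁* = q₂* = 171.33; P* = 171.33

Work:
Profit: π_i = P·q_i = (a - q_i - q_j)·q_i
FOC: ∂π_i/∂q_i = a - 2q_i - q_j = 0
Reaction function: q_i = (514 - q_j)/2
Symmetry: q* = 514/3 = 171.33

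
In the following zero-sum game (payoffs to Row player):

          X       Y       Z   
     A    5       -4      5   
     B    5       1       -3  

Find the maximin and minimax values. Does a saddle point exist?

Maximin = -3, Minimax = 1, Saddle: False

Work:
Row minimums: [-4, -3] → maximin = -3
Column maximums: [5, 1, 5] → minimax = 1
No saddle point (maximin ≠ minimax). Mixed strategy needed.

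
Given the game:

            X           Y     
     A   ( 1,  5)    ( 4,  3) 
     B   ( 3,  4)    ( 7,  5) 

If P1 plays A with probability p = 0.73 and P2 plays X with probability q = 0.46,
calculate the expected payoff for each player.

E[P1] = 3.3058, E[P2] = 4.0874

Work:
E[P1] = p·q·π₁(A,X) + p·(1-q)·π₁(A,Y) + (1-p)·q·π₁(B,X) + (1-p)·(1-q)·π₁(B,Y)
= 0.73·0.46·1 + 0.73·0.54·4 + 0.27·0.46·3 + 0.27·0.54·7
= 3.3058

E[P2] = 4.0874 (similar calculation)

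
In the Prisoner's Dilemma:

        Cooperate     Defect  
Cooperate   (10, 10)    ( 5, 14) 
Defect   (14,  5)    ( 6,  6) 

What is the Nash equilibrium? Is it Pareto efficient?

(Defect, Defect) is NE; not Pareto efficient

Work:
Defect dominates Cooperate for both players:
If P2 cooperates: Defect (14) > Cooperate (10)
If P2 defects: Defect (6) > Cooperate (5)
NE: (Defect, Defect) with payoff (6, 6)
But (Cooperate, Cooperate) = (10, 10) Pareto dominates (6, 6)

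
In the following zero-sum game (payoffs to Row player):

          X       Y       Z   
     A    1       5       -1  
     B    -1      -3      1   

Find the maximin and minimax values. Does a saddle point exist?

Maximin = -1, Minimax = 1, Saddle: False

Work:
Row minimums: [-1, -3] → maximin = -1
Column maximums: [1, 5, 1] → minimax = 1
No saddle point (maximin ≠ minimax). Mixed strategy needed.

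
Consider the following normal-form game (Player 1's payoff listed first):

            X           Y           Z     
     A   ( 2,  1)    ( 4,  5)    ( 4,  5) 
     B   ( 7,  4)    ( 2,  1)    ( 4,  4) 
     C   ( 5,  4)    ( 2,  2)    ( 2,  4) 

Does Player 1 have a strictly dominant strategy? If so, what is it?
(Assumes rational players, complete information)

No strictly dominant strategy exists for Player 1

Work:
A strategy strictly dominates another if it gives a strictly higher payoff against every opponent action. Compare each pair of P1's strategies column-by-column:
  A vs B: [2 vs 7, 4 vs 2, 4 vs 4] → A does not strictly dominate B (column X: 2 ≤ 7)
  A vs C: [2 vs 5, 4 vs 2, 4 vs 2] → A does not strictly dominate C (column X: 2 ≤ 5)
  B vs A: [7 vs 2, 2 vs 4, 4 vs 4] → B does not strictly dominate A (column Y: 2 ≤ 4)
  B vs C: [7 vs 5, 2 vs 2, 4 vs 2] → B does not strictly dominate C (column Y: 2 ≤ 2)
  C vs A: [5 vs 2, 2 vs 4, 2 vs 4] → C does not strictly dominate A (column Y: 2 ≤ 4)
  C vs B: [5 vs 7, 2 vs 2, 2 vs 4] → C does not strictly dominate B (column X: 5 ≤ 7)
No single strategy strictly dominates all others → no strictly dominant strategy.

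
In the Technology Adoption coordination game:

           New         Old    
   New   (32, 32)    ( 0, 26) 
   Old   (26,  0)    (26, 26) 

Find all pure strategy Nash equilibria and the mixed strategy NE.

Pure NE: (New, New) and (Old, Old); Mixed NE: p = 0.8125, q = 0.8125

Work:
Check pure NE:
(New, New): (32, 32) - no unilateral deviation beneficial
(Old, Old): (26, 26) - no unilateral deviation beneficial
Mixed NE: P1 plays New with p = 0.8125, P2 plays New with q = 0.8125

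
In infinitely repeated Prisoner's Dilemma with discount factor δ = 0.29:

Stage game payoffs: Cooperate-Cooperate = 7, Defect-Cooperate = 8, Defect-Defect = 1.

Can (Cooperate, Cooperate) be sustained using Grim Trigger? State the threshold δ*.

δ* = 0.1429; since δ = 0.29 ≥ 0.1429, cooperation can be sustained

Work:
For Grim Trigger:
Cooperate forever: 7/(1-δ)
Defect then punished: 8 + 1·δ/(1-δ)
Need: 7/(1-δ) ≥ 8 + 1·δ/(1-δ)
Solving: δ ≥ (T-R)/(T-P) = (8-7)/(8-1) = 0.1429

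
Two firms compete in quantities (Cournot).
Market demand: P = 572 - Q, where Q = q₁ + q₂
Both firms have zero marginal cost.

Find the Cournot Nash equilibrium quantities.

q₁* = q₂* = 190.67; P* = 190.67

Work:
Profit: π_i = P·q_i = (a - q_i - q_j)·q_i
FOC: ∂π_i/∂q_i = a - 2q_i - q_j = 0
Reaction function: q_i = (572 - q_j)/2
Symmetry: q* = 572/3 = 190.67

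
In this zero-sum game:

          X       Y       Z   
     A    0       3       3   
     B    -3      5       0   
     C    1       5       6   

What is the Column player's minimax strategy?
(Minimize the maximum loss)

Column should play X, value = 1

Work:
Column player minimizes Row's maximum payoff:
Column X: max payoff to Row = 1
Column Y: max payoff to Row = 5
Column Z: max payoff to Row = 6
Minimum is 1, achieved by column X.
Minimax strategy: X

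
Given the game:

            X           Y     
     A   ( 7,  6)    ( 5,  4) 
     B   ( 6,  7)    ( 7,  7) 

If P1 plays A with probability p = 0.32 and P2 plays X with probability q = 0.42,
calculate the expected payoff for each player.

E[P1] = 6.3432, E[P2] = 6.3088

Work:
E[P1] = p·q·π₁(A,X) + p·(1-q)·π₁(A,Y) + (1-p)·q·π₁(B,X) + (1-p)·(1-q)·π₁(B,Y)
= 0.32·0.42·7 + 0.32·0.58·5 + 0.68·0.42·6 + 0.68·0.58·7
= 6.3432

E[P2] = 6.3088 (similar calculation)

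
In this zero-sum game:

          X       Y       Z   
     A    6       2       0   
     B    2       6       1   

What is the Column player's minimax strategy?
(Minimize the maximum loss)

Column should play Z, value = 1

Work:
Column player minimizes Row's maximum payoff:
Column X: max payoff to Row = 6
Column Y: max payoff to Row = 6
Column Z: max payoff to Row = 1
Minimum is 1, achieved by column Z.
Minimax strategy: Z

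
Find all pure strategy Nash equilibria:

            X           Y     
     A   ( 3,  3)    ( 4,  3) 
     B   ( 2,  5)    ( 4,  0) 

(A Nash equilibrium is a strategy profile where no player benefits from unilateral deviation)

Nash equilibrium: (A, X), (A, Y)

Work:
Best responses:
  P1 vs X: payoffs [3, 2] → best response A (payoff 3)
  P1 vs Y: payoffs [4, 4] → best response A/B (payoff 4)
  P2 vs A: payoffs [3, 3] → best response X/Y (payoff 3)
  P2 vs B: payoffs [5, 0] → best response X (payoff 5)
Mutual best responses: (A,X), (A,Y) → Nash equilibria.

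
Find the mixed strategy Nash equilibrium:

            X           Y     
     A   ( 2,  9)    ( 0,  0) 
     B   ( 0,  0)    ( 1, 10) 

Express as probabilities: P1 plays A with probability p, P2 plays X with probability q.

p = 0.5263, q = 0.3333

Work:
Find probabilities that make opponent indifferent:
P2 chooses q to make P1 indifferent between A and B
P1 chooses p to make P2 indifferent between X and Y
Mixed NE: P1 plays (A: 0.5263, B: 0.4737), P2 plays (X: 0.3333, Y: 0.6667)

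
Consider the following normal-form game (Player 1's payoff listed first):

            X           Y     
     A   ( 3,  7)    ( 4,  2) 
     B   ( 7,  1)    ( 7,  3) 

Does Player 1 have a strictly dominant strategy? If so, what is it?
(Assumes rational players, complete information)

Yes, Player 1's strictly dominant strategy is B

Work:
A strategy strictly dominates another if it gives a strictly higher payoff against every opponent action. Compare each pair of P1's strategies column-by-column:
  A vs B: [3 vs 7, 4 vs 7] → A does not strictly dominate B (column X: 3 ≤ 7)
  B vs A: [7 vs 3, 7 vs 4] → B strictly dominates A
B strictly dominates every other strategy → strictly dominant.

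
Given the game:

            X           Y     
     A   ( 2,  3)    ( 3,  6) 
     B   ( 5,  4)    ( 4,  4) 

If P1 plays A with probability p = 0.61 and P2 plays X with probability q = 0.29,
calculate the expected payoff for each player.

E[P1] = 3.3262, E[P2] = 4.6893

Work:
E[P1] = p·q·π₁(A,X) + p·(1-q)·π₁(A,Y) + (1-p)·q·π₁(B,X) + (1-p)·(1-q)·π₁(B,Y)
= 0.61·0.29·2 + 0.61·0.71·3 + 0.39·0.29·5 + 0.39·0.71·4
= 3.3262

E[P2] = 4.6893 (similar calculation)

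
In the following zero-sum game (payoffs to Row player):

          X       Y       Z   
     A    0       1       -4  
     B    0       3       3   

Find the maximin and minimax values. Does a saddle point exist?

Maximin = 0, Minimax = 0, Saddle: True

Work:
Row minimums: [-4, 0] → maximin = 0
Column maximums: [0, 3, 3] → minimax = 0
Saddle point exists! Game value = 0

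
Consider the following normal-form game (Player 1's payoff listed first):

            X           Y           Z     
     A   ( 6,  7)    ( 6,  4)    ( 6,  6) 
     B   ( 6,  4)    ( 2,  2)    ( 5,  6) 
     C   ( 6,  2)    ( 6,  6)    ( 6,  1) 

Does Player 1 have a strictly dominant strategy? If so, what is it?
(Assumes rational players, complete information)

No strictly dominant strategy exists for Player 1

Work:
A strategy strictly dominates another if it gives a strictly higher payoff against every opponent action. Compare each pair of P1's strategies column-by-column:
  A vs B: [6 vs 6, 6 vs 2, 6 vs 5] → A does not strictly dominate B (column X: 6 ≤ 6)
  A vs C: [6 vs 6, 6 vs 6, 6 vs 6] → A does not strictly dominate C (column X: 6 ≤ 6)
  B vs A: [6 vs 6, 2 vs 6, 5 vs 6] → B does not strictly dominate A (column X: 6 ≤ 6)
  B vs C: [6 vs 6, 2 vs 6, 5 vs 6] → B does not strictly dominate C (column X: 6 ≤ 6)
  C vs A: [6 vs 6, 6 vs 6, 6 vs 6] → C does not strictly dominate A (column X: 6 ≤ 6)
  C vs B: [6 vs 6, 6 vs 2, 6 vs 5] → C does not strictly dominate B (column X: 6 ≤ 6)
No single strategy strictly dominates all others → no strictly dominant strategy.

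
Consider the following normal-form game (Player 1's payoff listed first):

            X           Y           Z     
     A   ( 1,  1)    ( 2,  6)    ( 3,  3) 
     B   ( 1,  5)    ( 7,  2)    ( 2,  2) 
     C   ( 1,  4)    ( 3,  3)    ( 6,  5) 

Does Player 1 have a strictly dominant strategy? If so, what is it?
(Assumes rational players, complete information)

No strictly dominant strategy exists for Player 1

Work:
A strategy strictly dominates another if it gives a strictly higher payoff against every opponent action. Compare each pair of P1's strategies column-by-column:
  A vs B: [1 vs 1, 2 vs 7, 3 vs 2] → A does not strictly dominate B (column X: 1 ≤ 1)
  A vs C: [1 vs 1, 2 vs 3, 3 vs 6] → A does not strictly dominate C (column X: 1 ≤ 1)
  B vs A: [1 vs 1, 7 vs 2, 2 vs 3] → B does not strictly dominate A (column X: 1 ≤ 1)
  B vs C: [1 vs 1, 7 vs 3, 2 vs 6] → B does not strictly dominate C (column X: 1 ≤ 1)
  C vs A: [1 vs 1, 3 vs 2, 6 vs 3] → C does not strictly dominate A (column X: 1 ≤ 1)
  C vs B: [1 vs 1, 3 vs 7, 6 vs 2] → C does not strictly dominate B (column X: 1 ≤ 1)
No single strategy strictly dominates all others → no strictly dominant strategy.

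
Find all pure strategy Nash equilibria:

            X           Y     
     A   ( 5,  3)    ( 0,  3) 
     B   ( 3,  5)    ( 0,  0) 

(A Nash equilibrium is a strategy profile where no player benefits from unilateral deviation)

Nash equilibrium: (A, X), (A, Y)

Work:
Best responses:
  P1 vs X: payoffs [5, 3] → best response A (payoff 5)
  P1 vs Y: payoffs [0, 0] → best response A/B (payoff 0)
  P2 vs A: payoffs [3, 3] → best response X/Y (payoff 3)
  P2 vs B: payoffs [5, 0] → best response X (payoff 5)
Mutual best responses: (A,X), (A,Y) → Nash equilibria.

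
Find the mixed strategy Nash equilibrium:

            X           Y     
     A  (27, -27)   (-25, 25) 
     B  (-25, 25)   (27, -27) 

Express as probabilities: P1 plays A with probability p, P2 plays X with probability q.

p = 0.5, q = 0.5

Work:
Find probabilities that make opponent indifferent:
P2 chooses q to make P1 indifferent between A and B
P1 chooses p to make P2 indifferent between X and Y
Mixed NE: P1 plays (A: 0.5, B: 0.5), P2 plays (X: 0.5, Y: 0.5)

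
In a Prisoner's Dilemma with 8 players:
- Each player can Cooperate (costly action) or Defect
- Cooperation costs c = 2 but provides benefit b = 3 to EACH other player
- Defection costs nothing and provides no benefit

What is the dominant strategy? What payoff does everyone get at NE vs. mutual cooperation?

Dominant: Defect; NE payoff = 0; Coop payoff = 19

Work:
Defect dominates (saves cost c = 2, benefit to others is external)
NE: All defect → everyone gets 0
If all cooperate: each receives (7)×3 - 2 = 19
Social dilemma: 19 > 0 but NE gives 0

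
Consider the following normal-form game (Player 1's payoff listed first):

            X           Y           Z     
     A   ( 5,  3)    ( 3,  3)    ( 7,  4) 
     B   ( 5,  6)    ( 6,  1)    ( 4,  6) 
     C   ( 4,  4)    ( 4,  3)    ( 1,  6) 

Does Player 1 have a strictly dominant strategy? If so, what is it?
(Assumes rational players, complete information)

No strictly dominant strategy exists for Player 1

Work:
A strategy strictly dominates another if it gives a strictly higher payoff against every opponent action. Compare each pair of P1's strategies column-by-column:
  A vs B: [5 vs 5, 3 vs 6, 7 vs 4] → A does not strictly dominate B (column X: 5 ≤ 5)
  A vs C: [5 vs 4, 3 vs 4, 7 vs 1] → A does not strictly dominate C (column Y: 3 ≤ 4)
  B vs A: [5 vs 5, 6 vs 3, 4 vs 7] → B does not strictly dominate A (column X: 5 ≤ 5)
  B vs C: [5 vs 4, 6 vs 4, 4 vs 1] → B strictly dominates C
  C vs A: [4 vs 5, 4 vs 3, 1 vs 7] → C does not strictly dominate A (column X: 4 ≤ 5)
  C vs B: [4 vs 5, 4 vs 6, 1 vs 4] → C does not strictly dominate B (column X: 4 ≤ 5)
No single strategy strictly dominates all others → no strictly dominant strategy.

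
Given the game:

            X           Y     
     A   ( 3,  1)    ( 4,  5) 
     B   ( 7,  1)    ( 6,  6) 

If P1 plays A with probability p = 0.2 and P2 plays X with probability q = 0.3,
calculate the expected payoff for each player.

E[P1] = 5.78, E[P2] = 4.36

Work:
E[P1] = p·q·π₁(A,X) + p·(1-q)·π₁(A,Y) + (1-p)·q·π₁(B,X) + (1-p)·(1-q)·π₁(B,Y)
= 0.2·0.3·3 + 0.2·0.7·4 + 0.8·0.3·7 + 0.8·0.7·6
= 5.78

E[P2] = 4.36 (similar calculation)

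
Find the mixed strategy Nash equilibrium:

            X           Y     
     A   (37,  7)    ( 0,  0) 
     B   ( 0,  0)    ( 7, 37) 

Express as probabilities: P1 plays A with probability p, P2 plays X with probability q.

p = 0.8409, q = 0.1591

Work:
Find probabilities that make opponent indifferent:
P2 chooses q to make P1 indifferent between A and B
P1 chooses p to make P2 indifferent between X and Y
Mixed NE: P1 plays (A: 0.8409, B: 0.1591), P2 plays (X: 0.1591, Y: 0.8409)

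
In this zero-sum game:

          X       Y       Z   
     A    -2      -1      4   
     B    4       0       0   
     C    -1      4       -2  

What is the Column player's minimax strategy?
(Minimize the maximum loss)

Column should play X or Y or Z (all achieve the minimum), value = 4

Work:
Column player minimizes Row's maximum payoff:
Column X: max payoff to Row = 4
Column Y: max payoff to Row = 4
Column Z: max payoff to Row = 4
Minimum is 4, achieved by columns X, Y, Z (tied).
Each of X or Y or Z is a minimax strategy.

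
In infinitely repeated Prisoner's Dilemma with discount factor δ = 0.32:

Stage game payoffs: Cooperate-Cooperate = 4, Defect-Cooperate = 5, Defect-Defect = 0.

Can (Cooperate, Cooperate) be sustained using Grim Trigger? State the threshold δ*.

δ* = 0.2; since δ = 0.32 ≥ 0.2, cooperation can be sustained

Work:
For Grim Trigger:
Cooperate forever: 4/(1-δ)
Defect then punished: 5 + 0·δ/(1-δ)
Need: 4/(1-δ) ≥ 5 + 0·δ/(1-δ)
Solving: δ ≥ (T-R)/(T-P) = (5-4)/(5-0) = 0.2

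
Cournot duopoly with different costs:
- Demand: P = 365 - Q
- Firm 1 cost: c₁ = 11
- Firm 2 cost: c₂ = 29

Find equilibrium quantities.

q₁* = 124.0, q₂* = 106.0

Work:
Reaction: q₁ = (365 - 11 - q₂)/2
Reaction: q₂ = (365 - 29 - q₁)/2
Solve simultaneously:
q₁* = (365 - 2×11 + 29)/3 = 124.0
q₂* = (365 - 2×29 + 11)/3 = 106.0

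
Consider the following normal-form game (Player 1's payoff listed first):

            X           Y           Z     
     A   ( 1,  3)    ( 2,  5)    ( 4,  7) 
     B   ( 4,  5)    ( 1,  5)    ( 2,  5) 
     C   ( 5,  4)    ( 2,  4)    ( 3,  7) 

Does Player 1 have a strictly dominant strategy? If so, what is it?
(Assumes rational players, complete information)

No strictly dominant strategy exists for Player 1

Work:
A strategy strictly dominates another if it gives a strictly higher payoff against every opponent action. Compare each pair of P1's strategies column-by-column:
  A vs B: [1 vs 4, 2 vs 1, 4 vs 2] → A does not strictly dominate B (column X: 1 ≤ 4)
  A vs C: [1 vs 5, 2 vs 2, 4 vs 3] → A does not strictly dominate C (column X: 1 ≤ 5)
  B vs A: [4 vs 1, 1 vs 2, 2 vs 4] → B does not strictly dominate A (column Y: 1 ≤ 2)
  B vs C: [4 vs 5, 1 vs 2, 2 vs 3] → B does not strictly dominate C (column X: 4 ≤ 5)
  C vs A: [5 vs 1, 2 vs 2, 3 vs 4] → C does not strictly dominate A (column Y: 2 ≤ 2)
  C vs B: [5 vs 4, 2 vs 1, 3 vs 2] → C strictly dominates B
No single strategy strictly dominates all others → no strictly dominant strategy.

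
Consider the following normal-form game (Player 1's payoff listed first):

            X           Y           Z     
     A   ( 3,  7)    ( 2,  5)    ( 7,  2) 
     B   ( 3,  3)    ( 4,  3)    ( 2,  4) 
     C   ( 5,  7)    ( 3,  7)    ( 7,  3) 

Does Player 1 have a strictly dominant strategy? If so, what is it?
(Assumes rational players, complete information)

No strictly dominant strategy exists for Player 1

Work:
A strategy strictly dominates another if it gives a strictly higher payoff against every opponent action. Compare each pair of P1's strategies column-by-column:
  A vs B: [3 vs 3, 2 vs 4, 7 vs 2] → A does not strictly dominate B (column X: 3 ≤ 3)
  A vs C: [3 vs 5, 2 vs 3, 7 vs 7] → A does not strictly dominate C (column X: 3 ≤ 5)
  B vs A: [3 vs 3, 4 vs 2, 2 vs 7] → B does not strictly dominate A (column X: 3 ≤ 3)
  B vs C: [3 vs 5, 4 vs 3, 2 vs 7] → B does not strictly dominate C (column X: 3 ≤ 5)
  C vs A: [5 vs 3, 3 vs 2, 7 vs 7] → C does not strictly dominate A (column Z: 7 ≤ 7)
  C vs B: [5 vs 3, 3 vs 4, 7 vs 2] → C does not strictly dominate B (column Y: 3 ≤ 4)
No single strategy strictly dominates all others → no strictly dominant strategy.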